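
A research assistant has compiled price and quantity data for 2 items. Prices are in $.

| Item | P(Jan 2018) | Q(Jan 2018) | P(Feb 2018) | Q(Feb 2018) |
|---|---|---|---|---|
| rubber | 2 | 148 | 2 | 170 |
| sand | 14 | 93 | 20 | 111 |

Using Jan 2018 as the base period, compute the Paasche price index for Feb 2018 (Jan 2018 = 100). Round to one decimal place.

135.2

Paasche price index uses current-period quantities as weights.
ΣP(Feb 2018)·Q(Feb 2018) = 2×170 + 20×111 = 340 + 2220 = 2560
ΣP(Jan 2018)·Q(Feb 2018) = 2×170 + 14×111 = 340 + 1554 = 1894
Index = 2560 / 1894 × 100 = 135.1637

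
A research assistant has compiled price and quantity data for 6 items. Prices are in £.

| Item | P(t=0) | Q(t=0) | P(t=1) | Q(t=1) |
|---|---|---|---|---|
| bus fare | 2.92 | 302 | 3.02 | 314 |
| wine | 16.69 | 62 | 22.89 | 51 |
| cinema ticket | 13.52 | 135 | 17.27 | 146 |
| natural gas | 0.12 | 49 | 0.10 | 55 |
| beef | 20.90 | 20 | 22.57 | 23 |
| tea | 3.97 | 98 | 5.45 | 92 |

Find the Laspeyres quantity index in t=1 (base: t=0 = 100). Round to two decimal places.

Laspeyres quantity index uses base-period prices as weights.
ΣP(t=0)·Q(t=1) = 2.92×314 + 16.69×51 + 13.52×146 + 0.12×55 + 20.90×23 + 3.97×92 = 916.88 + 851.19 + 1973.92 + 6.6 + 480.7 + 365.24 = 4594.53
ΣP(t=0)·Q(t=0) = 2.92×302 + 16.69×62 + 13.52×135 + 0.12×49 + 20.90×20 + 3.97×98 = 881.84 + 1034.78 + 1825.2 + 5.88 + 418 + 389.06 = 4554.76
Index = 4594.53 / 4554.76 × 100 = 100.8732

100.87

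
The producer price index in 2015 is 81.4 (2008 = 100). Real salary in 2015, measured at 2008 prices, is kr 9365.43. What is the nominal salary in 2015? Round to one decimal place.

Nominal = Real × (Index/100) = 9365.43 × (81.4/100)
        = 9365.43 × 0.814 = 7623.4600

7623.5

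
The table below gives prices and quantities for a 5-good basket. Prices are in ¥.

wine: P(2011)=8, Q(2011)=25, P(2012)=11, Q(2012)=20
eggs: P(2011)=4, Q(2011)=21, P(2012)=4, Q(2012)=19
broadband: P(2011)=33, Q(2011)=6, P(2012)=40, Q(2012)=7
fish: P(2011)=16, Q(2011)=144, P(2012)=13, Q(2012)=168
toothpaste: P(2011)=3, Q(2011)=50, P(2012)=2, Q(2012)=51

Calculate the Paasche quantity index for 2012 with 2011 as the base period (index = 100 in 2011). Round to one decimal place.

111.3

Paasche quantity index uses current-period prices as weights.
ΣP(2012)·Q(2012) = 11×20 + 4×19 + 40×7 + 13×168 + 2×51 = 220 + 76 + 280 + 2184 + 102 = 2862
ΣP(2012)·Q(2011) = 11×25 + 4×21 + 40×6 + 13×144 + 2×50 = 275 + 84 + 240 + 1872 + 100 = 2571
Index = 2862 / 2571 × 100 = 111.3186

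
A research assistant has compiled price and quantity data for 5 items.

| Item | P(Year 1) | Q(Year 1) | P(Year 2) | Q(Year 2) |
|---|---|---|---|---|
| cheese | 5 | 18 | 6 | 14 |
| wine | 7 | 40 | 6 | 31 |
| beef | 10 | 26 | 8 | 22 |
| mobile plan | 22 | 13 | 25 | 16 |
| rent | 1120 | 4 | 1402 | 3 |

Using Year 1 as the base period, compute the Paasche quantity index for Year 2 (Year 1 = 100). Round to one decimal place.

77.9

Paasche quantity index uses current-period prices as weights.
ΣP(Year 2)·Q(Year 2) = 6×14 + 6×31 + 8×22 + 25×16 + 1402×3 = 84 + 186 + 176 + 400 + 4206 = 5052
ΣP(Year 2)·Q(Year 1) = 6×18 + 6×40 + 8×26 + 25×13 + 1402×4 = 108 + 240 + 208 + 325 + 5608 = 6489
Index = 5052 / 6489 × 100 = 77.8548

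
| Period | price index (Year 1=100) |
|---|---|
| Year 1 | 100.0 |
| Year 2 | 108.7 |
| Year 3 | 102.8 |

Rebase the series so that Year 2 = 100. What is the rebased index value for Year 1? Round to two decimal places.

Rebased(Year 1) = 100.0 / 108.7 × 100 = 91.9963

92.00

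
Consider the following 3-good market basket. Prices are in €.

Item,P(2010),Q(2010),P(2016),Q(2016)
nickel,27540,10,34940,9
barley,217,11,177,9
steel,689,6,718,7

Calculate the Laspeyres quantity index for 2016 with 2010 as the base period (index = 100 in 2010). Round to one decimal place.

Laspeyres quantity index uses base-period prices as weights.
ΣP(2010)·Q(2016) = 27540×9 + 217×9 + 689×7 = 247860 + 1953 + 4823 = 254636
ΣP(2010)·Q(2010) = 27540×10 + 217×11 + 689×6 = 275400 + 2387 + 4134 = 281921
Index = 254636 / 281921 × 100 = 90.3218

90.3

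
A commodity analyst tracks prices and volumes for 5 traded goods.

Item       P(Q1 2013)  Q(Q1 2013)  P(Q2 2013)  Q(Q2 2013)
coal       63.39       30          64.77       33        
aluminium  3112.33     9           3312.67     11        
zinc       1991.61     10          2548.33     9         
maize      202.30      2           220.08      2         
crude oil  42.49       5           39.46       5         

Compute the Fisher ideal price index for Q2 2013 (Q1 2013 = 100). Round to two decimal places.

114.00

Laspeyres component (base-period weights):
ΣP(Q2 2013)Q(Q1 2013) = 64.77×30 + 3312.67×9 + 2548.33×10 + 220.08×2 + 39.46×5 = 1943.1 + 29814.03 + 25483.3 + 440.16 + 197.3 = 57877.89
ΣP(Q1 2013)Q(Q1 2013) = 63.39×30 + 3112.33×9 + 1991.61×10 + 202.30×2 + 42.49×5 = 1901.7 + 28010.97 + 19916.1 + 404.6 + 212.45 = 50445.82
L = 57877.89 / 50445.82 × 100 = 114.7328
Paasche component (current-period weights):
ΣP(Q2 2013)Q(Q2 2013) = 64.77×33 + 3312.67×11 + 2548.33×9 + 220.08×2 + 39.46×5 = 2137.41 + 36439.37 + 22934.97 + 440.16 + 197.3 = 62149.21
ΣP(Q1 2013)Q(Q2 2013) = 63.39×33 + 3112.33×11 + 1991.61×9 + 202.30×2 + 42.49×5 = 2091.87 + 34235.63 + 17924.49 + 404.6 + 212.45 = 54869.04
P = 62149.21 / 54869.04 × 100 = 113.2683
Fisher = √(L × P) = √(114.7328 × 113.2683) = 113.9982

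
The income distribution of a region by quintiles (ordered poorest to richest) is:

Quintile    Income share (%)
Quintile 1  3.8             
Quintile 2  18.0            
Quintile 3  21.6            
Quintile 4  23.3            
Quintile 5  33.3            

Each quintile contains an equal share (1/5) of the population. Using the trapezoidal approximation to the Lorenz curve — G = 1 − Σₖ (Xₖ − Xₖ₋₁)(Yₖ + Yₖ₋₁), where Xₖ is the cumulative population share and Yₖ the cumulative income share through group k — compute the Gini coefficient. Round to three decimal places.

Cumulative income shares Yₖ: 0.0380, 0.2180, 0.4340, 0.6670, 1.0000
Σ (Xₖ−Xₖ₋₁)(Yₖ+Yₖ₋₁) = (1/5)(0.0380+0.0000) + (1/5)(0.2180+0.0380) + (1/5)(0.4340+0.2180) + (1/5)(0.6670+0.4340) + (1/5)(1.0000+0.6670)
  = 0.0076 + 0.0512 + 0.1304 + 0.2202 + 0.3334 = 0.7428
G = 1 − 0.7428 = 0.2572

0.257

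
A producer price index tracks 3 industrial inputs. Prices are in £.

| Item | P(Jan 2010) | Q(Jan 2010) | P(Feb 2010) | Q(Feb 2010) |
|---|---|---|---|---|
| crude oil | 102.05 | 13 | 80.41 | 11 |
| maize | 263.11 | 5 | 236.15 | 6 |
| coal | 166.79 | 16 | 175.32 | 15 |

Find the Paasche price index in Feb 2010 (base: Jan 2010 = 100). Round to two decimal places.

Paasche price index uses current-period quantities as weights.
ΣP(Feb 2010)·Q(Feb 2010) = 80.41×11 + 236.15×6 + 175.32×15 = 884.51 + 1416.9 + 2629.8 = 4931.21
ΣP(Jan 2010)·Q(Feb 2010) = 102.05×11 + 263.11×6 + 166.79×15 = 1122.55 + 1578.66 + 2501.85 = 5203.06
Index = 4931.21 / 5203.06 × 100 = 94.7752

94.78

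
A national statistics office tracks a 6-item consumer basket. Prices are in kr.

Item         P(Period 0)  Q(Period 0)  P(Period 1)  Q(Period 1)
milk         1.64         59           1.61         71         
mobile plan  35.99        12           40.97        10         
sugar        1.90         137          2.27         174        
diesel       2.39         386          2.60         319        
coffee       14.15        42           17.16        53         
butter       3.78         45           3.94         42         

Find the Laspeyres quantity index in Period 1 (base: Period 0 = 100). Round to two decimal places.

100.09

Laspeyres quantity index uses base-period prices as weights.
ΣP(Period 0)·Q(Period 1) = 1.64×71 + 35.99×10 + 1.90×174 + 2.39×319 + 14.15×53 + 3.78×42 = 116.44 + 359.9 + 330.6 + 762.41 + 749.95 + 158.76 = 2478.06
ΣP(Period 0)·Q(Period 0) = 1.64×59 + 35.99×12 + 1.90×137 + 2.39×386 + 14.15×42 + 3.78×45 = 96.76 + 431.88 + 260.3 + 922.54 + 594.3 + 170.1 = 2475.88
Index = 2478.06 / 2475.88 × 100 = 100.0880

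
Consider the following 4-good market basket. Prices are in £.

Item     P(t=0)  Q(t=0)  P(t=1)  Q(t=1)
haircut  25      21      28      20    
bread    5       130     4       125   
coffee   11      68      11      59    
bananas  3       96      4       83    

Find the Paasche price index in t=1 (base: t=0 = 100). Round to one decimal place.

Paasche price index uses current-period quantities as weights.
ΣP(t=1)·Q(t=1) = 28×20 + 4×125 + 11×59 + 4×83 = 560 + 500 + 649 + 332 = 2041
ΣP(t=0)·Q(t=1) = 25×20 + 5×125 + 11×59 + 3×83 = 500 + 625 + 649 + 249 = 2023
Index = 2041 / 2023 × 100 = 100.8898

100.9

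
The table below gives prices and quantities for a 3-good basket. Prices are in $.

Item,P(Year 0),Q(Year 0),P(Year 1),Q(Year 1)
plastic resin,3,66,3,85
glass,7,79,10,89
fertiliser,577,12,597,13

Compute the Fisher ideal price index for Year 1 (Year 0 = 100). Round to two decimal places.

106.25

Laspeyres component (base-period weights):
ΣP(Year 1)Q(Year 0) = 3×66 + 10×79 + 597×12 = 198 + 790 + 7164 = 8152
ΣP(Year 0)Q(Year 0) = 3×66 + 7×79 + 577×12 = 198 + 553 + 6924 = 7675
L = 8152 / 7675 × 100 = 106.2150
Paasche component (current-period weights):
ΣP(Year 1)Q(Year 1) = 3×85 + 10×89 + 597×13 = 255 + 890 + 7761 = 8906
ΣP(Year 0)Q(Year 1) = 3×85 + 7×89 + 577×13 = 255 + 623 + 7501 = 8379
P = 8906 / 8379 × 100 = 106.2895
Fisher = √(L × P) = √(106.2150 × 106.2895) = 106.2523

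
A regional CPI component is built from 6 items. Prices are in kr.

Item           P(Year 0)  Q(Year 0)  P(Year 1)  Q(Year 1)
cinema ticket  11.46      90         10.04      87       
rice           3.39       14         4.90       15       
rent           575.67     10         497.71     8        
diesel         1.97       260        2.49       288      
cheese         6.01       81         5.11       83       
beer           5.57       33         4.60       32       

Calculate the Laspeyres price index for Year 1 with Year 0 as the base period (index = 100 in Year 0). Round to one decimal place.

Laspeyres price index uses base-period quantities as weights.
ΣP(Year 1)·Q(Year 0) = 10.04×90 + 4.90×14 + 497.71×10 + 2.49×260 + 5.11×81 + 4.60×33 = 903.6 + 68.6 + 4977.1 + 647.4 + 413.91 + 151.8 = 7162.41
ΣP(Year 0)·Q(Year 0) = 11.46×90 + 3.39×14 + 575.67×10 + 1.97×260 + 6.01×81 + 5.57×33 = 1031.4 + 47.46 + 5756.7 + 512.2 + 486.81 + 183.81 = 8018.38
Index = 7162.41 / 8018.38 × 100 = 89.3249

89.3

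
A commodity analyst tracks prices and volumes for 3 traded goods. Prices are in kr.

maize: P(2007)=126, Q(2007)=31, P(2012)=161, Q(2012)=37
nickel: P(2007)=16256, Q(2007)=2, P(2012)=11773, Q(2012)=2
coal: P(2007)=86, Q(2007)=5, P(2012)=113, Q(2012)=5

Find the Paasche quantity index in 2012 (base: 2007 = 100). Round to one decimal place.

103.3

Paasche quantity index uses current-period prices as weights.
ΣP(2012)·Q(2012) = 161×37 + 11773×2 + 113×5 = 5957 + 23546 + 565 = 30068
ΣP(2012)·Q(2007) = 161×31 + 11773×2 + 113×5 = 4991 + 23546 + 565 = 29102
Index = 30068 / 29102 × 100 = 103.3194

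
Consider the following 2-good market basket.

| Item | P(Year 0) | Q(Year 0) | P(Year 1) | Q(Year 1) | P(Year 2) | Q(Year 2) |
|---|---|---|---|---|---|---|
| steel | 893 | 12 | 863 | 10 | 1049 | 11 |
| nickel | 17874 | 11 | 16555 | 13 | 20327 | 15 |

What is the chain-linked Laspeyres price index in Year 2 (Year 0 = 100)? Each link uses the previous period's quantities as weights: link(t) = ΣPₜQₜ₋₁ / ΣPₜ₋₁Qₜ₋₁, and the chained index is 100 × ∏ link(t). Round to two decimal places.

Link Year 0→Year 1:
ΣP(Year 1)Q(Year 0) = 863×12 + 16555×11 = 10356 + 182105 = 192461
ΣP(Year 0)Q(Year 0) = 893×12 + 17874×11 = 10716 + 196614 = 207330
link = 192461/207330 = 0.928283
Link Year 1→Year 2:
ΣP(Year 2)Q(Year 1) = 1049×10 + 20327×13 = 10490 + 264251 = 274741
ΣP(Year 1)Q(Year 1) = 863×10 + 16555×13 = 8630 + 215215 = 223845
link = 274741/223845 = 1.227372
Chained index = 100 × 0.928283 × 1.227372 = 113.9349

113.93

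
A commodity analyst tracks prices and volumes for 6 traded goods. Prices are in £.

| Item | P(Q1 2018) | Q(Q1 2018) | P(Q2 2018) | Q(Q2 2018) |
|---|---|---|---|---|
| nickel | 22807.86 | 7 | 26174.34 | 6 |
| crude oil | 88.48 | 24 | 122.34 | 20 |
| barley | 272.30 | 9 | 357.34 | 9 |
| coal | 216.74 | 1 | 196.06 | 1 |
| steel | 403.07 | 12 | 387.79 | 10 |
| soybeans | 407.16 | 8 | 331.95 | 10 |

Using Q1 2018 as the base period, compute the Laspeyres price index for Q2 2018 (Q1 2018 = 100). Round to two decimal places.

114.11

Laspeyres price index uses base-period quantities as weights.
ΣP(Q2 2018)·Q(Q1 2018) = 26174.34×7 + 122.34×24 + 357.34×9 + 196.06×1 + 387.79×12 + 331.95×8 = 183220.38 + 2936.16 + 3216.06 + 196.06 + 4653.48 + 2655.6 = 196877.74
ΣP(Q1 2018)·Q(Q1 2018) = 22807.86×7 + 88.48×24 + 272.30×9 + 216.74×1 + 403.07×12 + 407.16×8 = 159655.02 + 2123.52 + 2450.7 + 216.74 + 4836.84 + 3257.28 = 172540.1
Index = 196877.74 / 172540.1 × 100 = 114.1055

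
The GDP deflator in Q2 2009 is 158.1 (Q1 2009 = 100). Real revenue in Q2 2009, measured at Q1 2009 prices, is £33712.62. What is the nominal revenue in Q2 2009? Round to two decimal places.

53299.65

Nominal = Real × (Index/100) = 33712.62 × (158.1/100)
        = 33712.62 × 1.581 = 53299.6522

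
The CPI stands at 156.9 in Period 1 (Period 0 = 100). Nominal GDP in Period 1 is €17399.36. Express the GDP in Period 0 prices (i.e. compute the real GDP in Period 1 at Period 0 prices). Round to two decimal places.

11089.46

Real = Nominal ÷ (Index/100) = 17399.36 ÷ (156.9/100)
     = 17399.36 ÷ 1.569 = 11089.4583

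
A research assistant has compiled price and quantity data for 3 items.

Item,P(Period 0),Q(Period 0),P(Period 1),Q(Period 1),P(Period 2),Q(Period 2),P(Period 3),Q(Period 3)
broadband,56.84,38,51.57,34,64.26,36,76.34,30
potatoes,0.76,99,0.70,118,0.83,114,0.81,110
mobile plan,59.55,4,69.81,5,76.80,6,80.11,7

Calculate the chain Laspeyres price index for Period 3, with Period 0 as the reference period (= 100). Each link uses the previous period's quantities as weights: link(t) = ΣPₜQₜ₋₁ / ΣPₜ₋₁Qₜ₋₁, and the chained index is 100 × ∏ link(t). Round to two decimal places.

131.86

Link Period 0→Period 1:
ΣP(Period 1)Q(Period 0) = 51.57×38 + 0.70×99 + 69.81×4 = 1959.66 + 69.3 + 279.24 = 2308.2
ΣP(Period 0)Q(Period 0) = 56.84×38 + 0.76×99 + 59.55×4 = 2159.92 + 75.24 + 238.2 = 2473.36
link = 2308.2/2473.36 = 0.933224
Link Period 1→Period 2:
ΣP(Period 2)Q(Period 1) = 64.26×34 + 0.83×118 + 76.80×5 = 2184.84 + 97.94 + 384 = 2666.78
ΣP(Period 1)Q(Period 1) = 51.57×34 + 0.70×118 + 69.81×5 = 1753.38 + 82.6 + 349.05 = 2185.03
link = 2666.78/2185.03 = 1.220478
Link Period 2→Period 3:
ΣP(Period 3)Q(Period 2) = 76.34×36 + 0.81×114 + 80.11×6 = 2748.24 + 92.34 + 480.66 = 3321.24
ΣP(Period 2)Q(Period 2) = 64.26×36 + 0.83×114 + 76.80×6 = 2313.36 + 94.62 + 460.8 = 2868.78
link = 3321.24/2868.78 = 1.157719
Chained index = 100 × 0.933224 × 1.220478 × 1.157719 = 131.8618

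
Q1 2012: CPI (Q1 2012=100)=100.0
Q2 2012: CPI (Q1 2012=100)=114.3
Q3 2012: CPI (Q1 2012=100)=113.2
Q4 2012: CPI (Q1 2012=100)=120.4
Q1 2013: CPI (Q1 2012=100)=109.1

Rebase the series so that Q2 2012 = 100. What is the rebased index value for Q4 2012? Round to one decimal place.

105.3

Rebased(Q4 2012) = 120.4 / 114.3 × 100 = 105.3368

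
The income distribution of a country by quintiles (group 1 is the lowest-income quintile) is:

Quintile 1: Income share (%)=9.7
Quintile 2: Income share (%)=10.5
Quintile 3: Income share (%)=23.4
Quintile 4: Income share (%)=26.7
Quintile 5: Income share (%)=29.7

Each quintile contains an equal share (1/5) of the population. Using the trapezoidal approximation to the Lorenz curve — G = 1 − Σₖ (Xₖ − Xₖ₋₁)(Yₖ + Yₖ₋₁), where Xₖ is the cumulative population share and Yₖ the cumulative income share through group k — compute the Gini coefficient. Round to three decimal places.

0.225

Cumulative income shares Yₖ: 0.0970, 0.2020, 0.4360, 0.7030, 1.0000
Σ (Xₖ−Xₖ₋₁)(Yₖ+Yₖ₋₁) = (1/5)(0.0970+0.0000) + (1/5)(0.2020+0.0970) + (1/5)(0.4360+0.2020) + (1/5)(0.7030+0.4360) + (1/5)(1.0000+0.7030)
  = 0.0194 + 0.0598 + 0.1276 + 0.2278 + 0.3406 = 0.7752
G = 1 − 0.7752 = 0.2248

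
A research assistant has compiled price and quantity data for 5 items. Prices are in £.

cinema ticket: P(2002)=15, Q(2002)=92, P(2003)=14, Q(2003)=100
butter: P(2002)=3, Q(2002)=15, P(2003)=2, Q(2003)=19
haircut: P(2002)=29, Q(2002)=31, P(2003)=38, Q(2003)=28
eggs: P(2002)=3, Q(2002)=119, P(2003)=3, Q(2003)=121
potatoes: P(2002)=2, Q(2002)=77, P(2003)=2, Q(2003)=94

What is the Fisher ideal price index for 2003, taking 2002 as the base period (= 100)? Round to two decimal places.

105.31

Laspeyres component (base-period weights):
ΣP(2003)Q(2002) = 14×92 + 2×15 + 38×31 + 3×119 + 2×77 = 1288 + 30 + 1178 + 357 + 154 = 3007
ΣP(2002)Q(2002) = 15×92 + 3×15 + 29×31 + 3×119 + 2×77 = 1380 + 45 + 899 + 357 + 154 = 2835
L = 3007 / 2835 × 100 = 106.0670
Paasche component (current-period weights):
ΣP(2003)Q(2003) = 14×100 + 2×19 + 38×28 + 3×121 + 2×94 = 1400 + 38 + 1064 + 363 + 188 = 3053
ΣP(2002)Q(2003) = 15×100 + 3×19 + 29×28 + 3×121 + 2×94 = 1500 + 57 + 812 + 363 + 188 = 2920
P = 3053 / 2920 × 100 = 104.5548
Fisher = √(L × P) = √(106.0670 × 104.5548) = 105.3082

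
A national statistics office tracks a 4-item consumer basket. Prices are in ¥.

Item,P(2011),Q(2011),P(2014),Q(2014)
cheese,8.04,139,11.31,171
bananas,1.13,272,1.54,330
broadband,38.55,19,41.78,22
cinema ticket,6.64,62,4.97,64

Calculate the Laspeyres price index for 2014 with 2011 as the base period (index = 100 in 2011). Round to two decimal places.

Laspeyres price index uses base-period quantities as weights.
ΣP(2014)·Q(2011) = 11.31×139 + 1.54×272 + 41.78×19 + 4.97×62 = 1572.09 + 418.88 + 793.82 + 308.14 = 3092.93
ΣP(2011)·Q(2011) = 8.04×139 + 1.13×272 + 38.55×19 + 6.64×62 = 1117.56 + 307.36 + 732.45 + 411.68 = 2569.05
Index = 3092.93 / 2569.05 × 100 = 120.3920

120.39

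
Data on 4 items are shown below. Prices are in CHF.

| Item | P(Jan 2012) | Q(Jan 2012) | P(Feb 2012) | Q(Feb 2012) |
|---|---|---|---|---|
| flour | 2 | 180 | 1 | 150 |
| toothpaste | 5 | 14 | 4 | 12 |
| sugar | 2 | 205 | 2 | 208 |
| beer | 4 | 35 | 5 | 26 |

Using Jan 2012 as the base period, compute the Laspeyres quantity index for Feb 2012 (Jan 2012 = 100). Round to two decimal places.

Laspeyres quantity index uses base-period prices as weights.
ΣP(Jan 2012)·Q(Feb 2012) = 2×150 + 5×12 + 2×208 + 4×26 = 300 + 60 + 416 + 104 = 880
ΣP(Jan 2012)·Q(Jan 2012) = 2×180 + 5×14 + 2×205 + 4×35 = 360 + 70 + 410 + 140 = 980
Index = 880 / 980 × 100 = 89.7959

89.80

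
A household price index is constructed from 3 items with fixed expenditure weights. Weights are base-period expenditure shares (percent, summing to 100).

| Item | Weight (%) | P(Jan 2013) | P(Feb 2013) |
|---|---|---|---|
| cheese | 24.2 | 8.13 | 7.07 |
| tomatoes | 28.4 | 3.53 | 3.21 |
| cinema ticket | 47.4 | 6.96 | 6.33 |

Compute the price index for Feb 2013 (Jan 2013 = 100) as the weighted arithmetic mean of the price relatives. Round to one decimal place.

cheese: 24.2 × (7.07/8.13) = 24.2 × 0.869619 = 21.0448
tomatoes: 28.4 × (3.21/3.53) = 28.4 × 0.909348 = 25.8255
cinema ticket: 47.4 × (6.33/6.96) = 47.4 × 0.909483 = 43.1095
Index = Σ wᵢ·(p₁ᵢ/p₀ᵢ) = 21.0448 + 25.8255 + 43.1095 = 89.9798

90.0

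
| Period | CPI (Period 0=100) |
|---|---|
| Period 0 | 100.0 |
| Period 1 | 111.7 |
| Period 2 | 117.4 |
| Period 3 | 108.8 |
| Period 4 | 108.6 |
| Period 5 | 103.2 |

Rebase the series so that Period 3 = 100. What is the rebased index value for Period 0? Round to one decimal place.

91.9

Rebased(Period 0) = 100.0 / 108.8 × 100 = 91.9118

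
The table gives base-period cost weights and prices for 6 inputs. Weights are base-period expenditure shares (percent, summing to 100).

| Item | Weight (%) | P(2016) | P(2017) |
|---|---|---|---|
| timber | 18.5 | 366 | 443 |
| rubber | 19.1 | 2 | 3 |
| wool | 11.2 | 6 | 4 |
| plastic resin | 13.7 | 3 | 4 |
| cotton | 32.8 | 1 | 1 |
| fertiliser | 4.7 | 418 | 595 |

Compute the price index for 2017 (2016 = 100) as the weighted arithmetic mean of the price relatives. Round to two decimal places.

timber: 18.5 × (443/366) = 18.5 × 1.210383 = 22.3921
rubber: 19.1 × (3/2) = 19.1 × 1.500000 = 28.6500
wool: 11.2 × (4/6) = 11.2 × 0.666667 = 7.4667
plastic resin: 13.7 × (4/3) = 13.7 × 1.333333 = 18.2667
cotton: 32.8 × (1/1) = 32.8 × 1.000000 = 32.8000
fertiliser: 4.7 × (595/418) = 4.7 × 1.423445 = 6.6902
Index = Σ wᵢ·(p₁ᵢ/p₀ᵢ) = 22.3921 + 28.6500 + 7.4667 + 18.2667 + 32.8000 + 6.6902 = 116.2656

116.27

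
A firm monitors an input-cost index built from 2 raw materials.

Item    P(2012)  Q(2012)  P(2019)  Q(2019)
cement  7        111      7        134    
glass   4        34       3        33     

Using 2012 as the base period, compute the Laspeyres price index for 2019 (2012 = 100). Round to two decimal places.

96.28

Laspeyres price index uses base-period quantities as weights.
ΣP(2019)·Q(2012) = 7×111 + 3×34 = 777 + 102 = 879
ΣP(2012)·Q(2012) = 7×111 + 4×34 = 777 + 136 = 913
Index = 879 / 913 × 100 = 96.2760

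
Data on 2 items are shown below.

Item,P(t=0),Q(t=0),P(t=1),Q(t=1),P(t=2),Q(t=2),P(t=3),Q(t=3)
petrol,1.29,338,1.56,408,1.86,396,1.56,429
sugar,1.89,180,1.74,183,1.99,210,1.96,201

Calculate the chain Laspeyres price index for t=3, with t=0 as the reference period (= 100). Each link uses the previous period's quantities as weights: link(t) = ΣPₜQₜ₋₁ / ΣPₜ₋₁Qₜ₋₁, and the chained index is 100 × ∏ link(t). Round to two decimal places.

113.55

Link t=0→t=1:
ΣP(t=1)Q(t=0) = 1.56×338 + 1.74×180 = 527.28 + 313.2 = 840.48
ΣP(t=0)Q(t=0) = 1.29×338 + 1.89×180 = 436.02 + 340.2 = 776.22
link = 840.48/776.22 = 1.082786
Link t=1→t=2:
ΣP(t=2)Q(t=1) = 1.86×408 + 1.99×183 = 758.88 + 364.17 = 1123.05
ΣP(t=1)Q(t=1) = 1.56×408 + 1.74×183 = 636.48 + 318.42 = 954.9
link = 1123.05/954.9 = 1.176092
Link t=2→t=3:
ΣP(t=3)Q(t=2) = 1.56×396 + 1.96×210 = 617.76 + 411.6 = 1029.36
ΣP(t=2)Q(t=2) = 1.86×396 + 1.99×210 = 736.56 + 417.9 = 1154.46
link = 1029.36/1154.46 = 0.891638
Chained index = 100 × 1.082786 × 1.176092 × 0.891638 = 113.5461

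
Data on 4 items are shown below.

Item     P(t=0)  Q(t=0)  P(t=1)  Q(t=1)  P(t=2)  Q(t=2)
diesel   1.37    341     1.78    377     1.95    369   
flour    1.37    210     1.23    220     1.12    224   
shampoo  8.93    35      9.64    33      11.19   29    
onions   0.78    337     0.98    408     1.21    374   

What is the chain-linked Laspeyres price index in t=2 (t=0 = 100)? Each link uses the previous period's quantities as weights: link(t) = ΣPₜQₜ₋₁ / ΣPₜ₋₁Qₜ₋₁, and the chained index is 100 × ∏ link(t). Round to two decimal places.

Link t=0→t=1:
ΣP(t=1)Q(t=0) = 1.78×341 + 1.23×210 + 9.64×35 + 0.98×337 = 606.98 + 258.3 + 337.4 + 330.26 = 1532.94
ΣP(t=0)Q(t=0) = 1.37×341 + 1.37×210 + 8.93×35 + 0.78×337 = 467.17 + 287.7 + 312.55 + 262.86 = 1330.28
link = 1532.94/1330.28 = 1.152344
Link t=1→t=2:
ΣP(t=2)Q(t=1) = 1.95×377 + 1.12×220 + 11.19×33 + 1.21×408 = 735.15 + 246.4 + 369.27 + 493.68 = 1844.5
ΣP(t=1)Q(t=1) = 1.78×377 + 1.23×220 + 9.64×33 + 0.98×408 = 671.06 + 270.6 + 318.12 + 399.84 = 1659.62
link = 1844.5/1659.62 = 1.111399
Chained index = 100 × 1.152344 × 1.111399 = 128.0714

128.07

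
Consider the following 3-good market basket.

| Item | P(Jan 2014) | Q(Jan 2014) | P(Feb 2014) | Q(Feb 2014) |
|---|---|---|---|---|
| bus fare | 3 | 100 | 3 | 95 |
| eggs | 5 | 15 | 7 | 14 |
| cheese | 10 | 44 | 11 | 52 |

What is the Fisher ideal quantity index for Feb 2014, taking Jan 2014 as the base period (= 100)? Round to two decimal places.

107.39

Laspeyres component (base-period weights):
ΣP(Jan 2014)Q(Feb 2014) = 3×95 + 5×14 + 10×52 = 285 + 70 + 520 = 875
ΣP(Jan 2014)Q(Jan 2014) = 3×100 + 5×15 + 10×44 = 300 + 75 + 440 = 815
L = 875 / 815 × 100 = 107.3620
Paasche component (current-period weights):
ΣP(Feb 2014)Q(Feb 2014) = 3×95 + 7×14 + 11×52 = 285 + 98 + 572 = 955
ΣP(Feb 2014)Q(Jan 2014) = 3×100 + 7×15 + 11×44 = 300 + 105 + 484 = 889
P = 955 / 889 × 100 = 107.4241
Fisher = √(L × P) = √(107.3620 × 107.4241) = 107.3930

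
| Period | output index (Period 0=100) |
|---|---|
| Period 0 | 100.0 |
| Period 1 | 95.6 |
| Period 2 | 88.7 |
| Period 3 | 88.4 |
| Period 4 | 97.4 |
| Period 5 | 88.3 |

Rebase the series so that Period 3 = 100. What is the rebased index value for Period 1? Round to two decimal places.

108.14

Rebased(Period 1) = 95.6 / 88.4 × 100 = 108.1448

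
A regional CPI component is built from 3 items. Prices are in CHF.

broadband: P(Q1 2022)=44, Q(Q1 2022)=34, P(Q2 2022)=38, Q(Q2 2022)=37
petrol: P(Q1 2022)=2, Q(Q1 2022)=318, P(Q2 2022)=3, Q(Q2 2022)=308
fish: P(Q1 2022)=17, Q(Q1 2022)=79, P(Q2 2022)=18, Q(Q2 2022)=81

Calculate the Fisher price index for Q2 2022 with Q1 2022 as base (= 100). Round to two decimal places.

105.08

Laspeyres component (base-period weights):
ΣP(Q2 2022)Q(Q1 2022) = 38×34 + 3×318 + 18×79 = 1292 + 954 + 1422 = 3668
ΣP(Q1 2022)Q(Q1 2022) = 44×34 + 2×318 + 17×79 = 1496 + 636 + 1343 = 3475
L = 3668 / 3475 × 100 = 105.5540
Paasche component (current-period weights):
ΣP(Q2 2022)Q(Q2 2022) = 38×37 + 3×308 + 18×81 = 1406 + 924 + 1458 = 3788
ΣP(Q1 2022)Q(Q2 2022) = 44×37 + 2×308 + 17×81 = 1628 + 616 + 1377 = 3621
P = 3788 / 3621 × 100 = 104.6120
Fisher = √(L × P) = √(105.5540 × 104.6120) = 105.0819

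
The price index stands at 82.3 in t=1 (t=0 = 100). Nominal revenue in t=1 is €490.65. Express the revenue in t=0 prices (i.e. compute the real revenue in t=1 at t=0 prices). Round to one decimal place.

596.2

Real = Nominal ÷ (Index/100) = 490.65 ÷ (82.3/100)
     = 490.65 ÷ 0.823 = 596.1725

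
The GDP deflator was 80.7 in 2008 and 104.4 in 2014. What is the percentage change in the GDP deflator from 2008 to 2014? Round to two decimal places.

Change = (104.4 − 80.7) / 80.7 × 100
       = 23.7 / 80.7 × 100 = 29.3680%

29.37%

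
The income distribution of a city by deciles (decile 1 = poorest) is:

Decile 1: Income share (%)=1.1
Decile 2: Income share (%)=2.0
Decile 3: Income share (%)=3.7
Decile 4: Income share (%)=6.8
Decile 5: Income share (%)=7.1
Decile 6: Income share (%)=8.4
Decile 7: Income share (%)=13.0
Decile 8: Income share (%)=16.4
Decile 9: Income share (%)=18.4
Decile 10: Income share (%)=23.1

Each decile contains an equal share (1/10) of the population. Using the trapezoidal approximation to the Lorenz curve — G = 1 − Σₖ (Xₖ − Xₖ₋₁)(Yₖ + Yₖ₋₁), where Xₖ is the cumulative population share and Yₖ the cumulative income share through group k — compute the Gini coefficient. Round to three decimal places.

Cumulative income shares Yₖ: 0.0110, 0.0310, 0.0680, 0.1360, 0.2070, 0.2910, 0.4210, 0.5850, 0.7690, 1.0000
Σ (Xₖ−Xₖ₋₁)(Yₖ+Yₖ₋₁) = (1/10)(0.0110+0.0000) + (1/10)(0.0310+0.0110) + (1/10)(0.0680+0.0310) + (1/10)(0.1360+0.0680) + (1/10)(0.2070+0.1360) + (1/10)(0.2910+0.2070) + (1/10)(0.4210+0.2910) + (1/10)(0.5850+0.4210) + (1/10)(0.7690+0.5850) + (1/10)(1.0000+0.7690)
  = 0.0011 + 0.0042 + 0.0099 + 0.0204 + 0.0343 + 0.0498 + 0.0712 + 0.1006 + 0.1354 + 0.1769 = 0.6038
G = 1 − 0.6038 = 0.3962

0.396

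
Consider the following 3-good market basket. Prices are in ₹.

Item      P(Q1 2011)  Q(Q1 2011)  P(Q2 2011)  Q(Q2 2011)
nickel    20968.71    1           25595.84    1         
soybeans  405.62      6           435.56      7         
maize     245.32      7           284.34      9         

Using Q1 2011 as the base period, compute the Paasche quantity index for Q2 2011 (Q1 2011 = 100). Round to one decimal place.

Paasche quantity index uses current-period prices as weights.
ΣP(Q2 2011)·Q(Q2 2011) = 25595.84×1 + 435.56×7 + 284.34×9 = 25595.84 + 3048.92 + 2559.06 = 31203.82
ΣP(Q2 2011)·Q(Q1 2011) = 25595.84×1 + 435.56×6 + 284.34×7 = 25595.84 + 2613.36 + 1990.38 = 30199.58
Index = 31203.82 / 30199.58 × 100 = 103.3253

103.3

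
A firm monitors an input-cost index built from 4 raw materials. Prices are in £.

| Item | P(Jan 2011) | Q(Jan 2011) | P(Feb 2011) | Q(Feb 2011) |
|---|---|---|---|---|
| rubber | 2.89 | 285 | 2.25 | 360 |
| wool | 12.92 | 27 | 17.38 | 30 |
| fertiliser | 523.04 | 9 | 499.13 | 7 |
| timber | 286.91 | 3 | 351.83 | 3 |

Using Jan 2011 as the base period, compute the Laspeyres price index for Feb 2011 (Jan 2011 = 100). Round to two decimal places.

98.78

Laspeyres price index uses base-period quantities as weights.
ΣP(Feb 2011)·Q(Jan 2011) = 2.25×285 + 17.38×27 + 499.13×9 + 351.83×3 = 641.25 + 469.26 + 4492.17 + 1055.49 = 6658.17
ΣP(Jan 2011)·Q(Jan 2011) = 2.89×285 + 12.92×27 + 523.04×9 + 286.91×3 = 823.65 + 348.84 + 4707.36 + 860.73 = 6740.58
Index = 6658.17 / 6740.58 × 100 = 98.7774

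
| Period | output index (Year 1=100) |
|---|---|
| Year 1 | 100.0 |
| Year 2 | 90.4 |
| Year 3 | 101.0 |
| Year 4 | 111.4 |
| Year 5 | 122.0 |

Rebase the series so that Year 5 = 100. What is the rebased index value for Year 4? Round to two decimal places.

91.31

Rebased(Year 4) = 111.4 / 122.0 × 100 = 91.3115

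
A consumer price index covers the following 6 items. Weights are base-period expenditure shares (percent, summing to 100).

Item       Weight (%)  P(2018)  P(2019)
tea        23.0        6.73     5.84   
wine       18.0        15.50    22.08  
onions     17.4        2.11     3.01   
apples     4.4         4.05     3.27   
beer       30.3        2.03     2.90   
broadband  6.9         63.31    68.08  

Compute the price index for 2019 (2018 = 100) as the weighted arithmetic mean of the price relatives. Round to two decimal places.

tea: 23.0 × (5.84/6.73) = 23.0 × 0.867756 = 19.9584
wine: 18.0 × (22.08/15.50) = 18.0 × 1.424516 = 25.6413
onions: 17.4 × (3.01/2.11) = 17.4 × 1.426540 = 24.8218
apples: 4.4 × (3.27/4.05) = 4.4 × 0.807407 = 3.5526
beer: 30.3 × (2.90/2.03) = 30.3 × 1.428571 = 43.2857
broadband: 6.9 × (68.08/63.31) = 6.9 × 1.075344 = 7.4199
Index = Σ wᵢ·(p₁ᵢ/p₀ᵢ) = 19.9584 + 25.6413 + 24.8218 + 3.5526 + 43.2857 + 7.4199 = 124.6797

124.68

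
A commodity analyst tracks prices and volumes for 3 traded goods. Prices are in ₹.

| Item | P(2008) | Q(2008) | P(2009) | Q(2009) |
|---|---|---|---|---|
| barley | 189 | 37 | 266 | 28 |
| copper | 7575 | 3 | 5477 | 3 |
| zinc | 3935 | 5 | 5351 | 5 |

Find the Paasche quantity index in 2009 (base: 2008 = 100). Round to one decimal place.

95.5

Paasche quantity index uses current-period prices as weights.
ΣP(2009)·Q(2009) = 266×28 + 5477×3 + 5351×5 = 7448 + 16431 + 26755 = 50634
ΣP(2009)·Q(2008) = 266×37 + 5477×3 + 5351×5 = 9842 + 16431 + 26755 = 53028
Index = 50634 / 53028 × 100 = 95.4854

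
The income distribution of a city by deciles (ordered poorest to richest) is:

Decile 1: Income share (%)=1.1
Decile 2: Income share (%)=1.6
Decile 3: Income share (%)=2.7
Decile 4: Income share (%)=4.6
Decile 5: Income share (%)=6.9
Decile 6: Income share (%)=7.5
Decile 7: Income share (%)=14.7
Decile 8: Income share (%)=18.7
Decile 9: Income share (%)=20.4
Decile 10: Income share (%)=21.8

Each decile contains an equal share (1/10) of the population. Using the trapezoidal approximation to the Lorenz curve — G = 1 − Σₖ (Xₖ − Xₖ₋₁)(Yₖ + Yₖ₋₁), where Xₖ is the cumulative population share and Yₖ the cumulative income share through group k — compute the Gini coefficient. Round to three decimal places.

0.429

Cumulative income shares Yₖ: 0.0110, 0.0270, 0.0540, 0.1000, 0.1690, 0.2440, 0.3910, 0.5780, 0.7820, 1.0000
Σ (Xₖ−Xₖ₋₁)(Yₖ+Yₖ₋₁) = (1/10)(0.0110+0.0000) + (1/10)(0.0270+0.0110) + (1/10)(0.0540+0.0270) + (1/10)(0.1000+0.0540) + (1/10)(0.1690+0.1000) + (1/10)(0.2440+0.1690) + (1/10)(0.3910+0.2440) + (1/10)(0.5780+0.3910) + (1/10)(0.7820+0.5780) + (1/10)(1.0000+0.7820)
  = 0.0011 + 0.0038 + 0.0081 + 0.0154 + 0.0269 + 0.0413 + 0.0635 + 0.0969 + 0.1360 + 0.1782 = 0.5712
G = 1 − 0.5712 = 0.4288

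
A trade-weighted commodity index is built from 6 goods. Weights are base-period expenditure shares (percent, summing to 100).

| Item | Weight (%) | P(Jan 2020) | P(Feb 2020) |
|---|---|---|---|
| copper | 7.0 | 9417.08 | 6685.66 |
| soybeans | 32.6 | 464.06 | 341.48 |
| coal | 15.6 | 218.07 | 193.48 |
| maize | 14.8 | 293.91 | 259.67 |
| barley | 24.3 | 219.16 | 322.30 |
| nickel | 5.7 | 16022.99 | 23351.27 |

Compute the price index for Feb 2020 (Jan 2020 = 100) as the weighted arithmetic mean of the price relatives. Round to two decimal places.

copper: 7.0 × (6685.66/9417.08) = 7.0 × 0.709950 = 4.9697
soybeans: 32.6 × (341.48/464.06) = 32.6 × 0.735853 = 23.9888
coal: 15.6 × (193.48/218.07) = 15.6 × 0.887238 = 13.8409
maize: 14.8 × (259.67/293.91) = 14.8 × 0.883502 = 13.0758
barley: 24.3 × (322.30/219.16) = 24.3 × 1.470615 = 35.7359
nickel: 5.7 × (23351.27/16022.99) = 5.7 × 1.457360 = 8.3070
Index = Σ wᵢ·(p₁ᵢ/p₀ᵢ) = 4.9697 + 23.9888 + 13.8409 + 13.0758 + 35.7359 + 8.3070 = 99.9181

99.92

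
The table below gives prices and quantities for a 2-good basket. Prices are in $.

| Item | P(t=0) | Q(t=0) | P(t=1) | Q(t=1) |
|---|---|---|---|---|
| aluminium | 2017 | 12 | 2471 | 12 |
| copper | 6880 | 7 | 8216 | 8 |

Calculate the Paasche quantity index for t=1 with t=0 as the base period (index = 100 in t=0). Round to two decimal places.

Paasche quantity index uses current-period prices as weights.
ΣP(t=1)·Q(t=1) = 2471×12 + 8216×8 = 29652 + 65728 = 95380
ΣP(t=1)·Q(t=0) = 2471×12 + 8216×7 = 29652 + 57512 = 87164
Index = 95380 / 87164 × 100 = 109.4259

109.43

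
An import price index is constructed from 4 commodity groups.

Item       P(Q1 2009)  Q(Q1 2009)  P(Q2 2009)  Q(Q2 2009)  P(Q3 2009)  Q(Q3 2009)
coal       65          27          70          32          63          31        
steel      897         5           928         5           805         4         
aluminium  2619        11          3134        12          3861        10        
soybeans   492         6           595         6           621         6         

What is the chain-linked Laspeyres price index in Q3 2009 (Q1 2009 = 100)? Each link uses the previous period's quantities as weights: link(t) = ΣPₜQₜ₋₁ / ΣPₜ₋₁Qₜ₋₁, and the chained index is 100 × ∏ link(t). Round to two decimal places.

Link Q1 2009→Q2 2009:
ΣP(Q2 2009)Q(Q1 2009) = 70×27 + 928×5 + 3134×11 + 595×6 = 1890 + 4640 + 34474 + 3570 = 44574
ΣP(Q1 2009)Q(Q1 2009) = 65×27 + 897×5 + 2619×11 + 492×6 = 1755 + 4485 + 28809 + 2952 = 38001
link = 44574/38001 = 1.172969
Link Q2 2009→Q3 2009:
ΣP(Q3 2009)Q(Q2 2009) = 63×32 + 805×5 + 3861×12 + 621×6 = 2016 + 4025 + 46332 + 3726 = 56099
ΣP(Q2 2009)Q(Q2 2009) = 70×32 + 928×5 + 3134×12 + 595×6 = 2240 + 4640 + 37608 + 3570 = 48058
link = 56099/48058 = 1.167319
Chained index = 100 × 1.172969 × 1.167319 = 136.9229

136.92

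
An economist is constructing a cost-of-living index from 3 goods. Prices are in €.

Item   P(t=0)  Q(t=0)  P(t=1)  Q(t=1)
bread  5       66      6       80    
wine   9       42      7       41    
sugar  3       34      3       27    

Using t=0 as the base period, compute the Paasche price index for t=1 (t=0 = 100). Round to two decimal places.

Paasche price index uses current-period quantities as weights.
ΣP(t=1)·Q(t=1) = 6×80 + 7×41 + 3×27 = 480 + 287 + 81 = 848
ΣP(t=0)·Q(t=1) = 5×80 + 9×41 + 3×27 = 400 + 369 + 81 = 850
Index = 848 / 850 × 100 = 99.7647

99.76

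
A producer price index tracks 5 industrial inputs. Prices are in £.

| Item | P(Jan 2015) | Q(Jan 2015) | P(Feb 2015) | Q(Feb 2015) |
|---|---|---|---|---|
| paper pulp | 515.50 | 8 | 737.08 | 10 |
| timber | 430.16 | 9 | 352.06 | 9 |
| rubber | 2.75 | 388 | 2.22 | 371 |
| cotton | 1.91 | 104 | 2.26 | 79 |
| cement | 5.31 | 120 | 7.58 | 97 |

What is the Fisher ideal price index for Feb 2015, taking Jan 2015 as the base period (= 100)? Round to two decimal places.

Laspeyres component (base-period weights):
ΣP(Feb 2015)Q(Jan 2015) = 737.08×8 + 352.06×9 + 2.22×388 + 2.26×104 + 7.58×120 = 5896.64 + 3168.54 + 861.36 + 235.04 + 909.6 = 11071.18
ΣP(Jan 2015)Q(Jan 2015) = 515.50×8 + 430.16×9 + 2.75×388 + 1.91×104 + 5.31×120 = 4124 + 3871.44 + 1067 + 198.64 + 637.2 = 9898.28
L = 11071.18 / 9898.28 × 100 = 111.8495
Paasche component (current-period weights):
ΣP(Feb 2015)Q(Feb 2015) = 737.08×10 + 352.06×9 + 2.22×371 + 2.26×79 + 7.58×97 = 7370.8 + 3168.54 + 823.62 + 178.54 + 735.26 = 12276.76
ΣP(Jan 2015)Q(Feb 2015) = 515.50×10 + 430.16×9 + 2.75×371 + 1.91×79 + 5.31×97 = 5155 + 3871.44 + 1020.25 + 150.89 + 515.07 = 10712.65
P = 12276.76 / 10712.65 × 100 = 114.6006
Fisher = √(L × P) = √(111.8495 × 114.6006) = 113.2167

113.22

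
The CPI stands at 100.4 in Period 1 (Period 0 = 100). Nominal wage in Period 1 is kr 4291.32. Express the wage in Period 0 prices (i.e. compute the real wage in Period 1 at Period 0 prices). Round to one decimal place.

Real = Nominal ÷ (Index/100) = 4291.32 ÷ (100.4/100)
     = 4291.32 ÷ 1.004 = 4274.2231

4274.2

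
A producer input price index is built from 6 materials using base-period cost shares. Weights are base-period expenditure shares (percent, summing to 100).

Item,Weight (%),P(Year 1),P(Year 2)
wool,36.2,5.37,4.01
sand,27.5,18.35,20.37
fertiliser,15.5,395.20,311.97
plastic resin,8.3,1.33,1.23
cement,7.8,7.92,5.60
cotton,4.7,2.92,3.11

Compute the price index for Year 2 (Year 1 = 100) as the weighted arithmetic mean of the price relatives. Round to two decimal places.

wool: 36.2 × (4.01/5.37) = 36.2 × 0.746741 = 27.0320
sand: 27.5 × (20.37/18.35) = 27.5 × 1.110082 = 30.5272
fertiliser: 15.5 × (311.97/395.20) = 15.5 × 0.789398 = 12.2357
plastic resin: 8.3 × (1.23/1.33) = 8.3 × 0.924812 = 7.6759
cement: 7.8 × (5.60/7.92) = 7.8 × 0.707071 = 5.5152
cotton: 4.7 × (3.11/2.92) = 4.7 × 1.065068 = 5.0058
Index = Σ wᵢ·(p₁ᵢ/p₀ᵢ) = 27.0320 + 30.5272 + 12.2357 + 7.6759 + 5.5152 + 5.0058 = 87.9919

87.99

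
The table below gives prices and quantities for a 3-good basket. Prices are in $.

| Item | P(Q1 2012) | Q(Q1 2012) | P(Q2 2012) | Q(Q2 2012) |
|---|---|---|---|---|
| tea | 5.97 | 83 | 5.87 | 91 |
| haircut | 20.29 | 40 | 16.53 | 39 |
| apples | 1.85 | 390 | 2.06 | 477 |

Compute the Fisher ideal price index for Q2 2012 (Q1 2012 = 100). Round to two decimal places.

Laspeyres component (base-period weights):
ΣP(Q2 2012)Q(Q1 2012) = 5.87×83 + 16.53×40 + 2.06×390 = 487.21 + 661.2 + 803.4 = 1951.81
ΣP(Q1 2012)Q(Q1 2012) = 5.97×83 + 20.29×40 + 1.85×390 = 495.51 + 811.6 + 721.5 = 2028.61
L = 1951.81 / 2028.61 × 100 = 96.2142
Paasche component (current-period weights):
ΣP(Q2 2012)Q(Q2 2012) = 5.87×91 + 16.53×39 + 2.06×477 = 534.17 + 644.67 + 982.62 = 2161.46
ΣP(Q1 2012)Q(Q2 2012) = 5.97×91 + 20.29×39 + 1.85×477 = 543.27 + 791.31 + 882.45 = 2217.03
P = 2161.46 / 2217.03 × 100 = 97.4935
Fisher = √(L × P) = √(96.2142 × 97.4935) = 96.8517

96.85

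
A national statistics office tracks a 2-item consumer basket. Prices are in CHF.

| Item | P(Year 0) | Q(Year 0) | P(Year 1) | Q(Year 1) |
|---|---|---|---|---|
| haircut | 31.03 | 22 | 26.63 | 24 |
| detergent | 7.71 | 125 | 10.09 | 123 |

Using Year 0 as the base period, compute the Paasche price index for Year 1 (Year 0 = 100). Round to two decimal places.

111.05

Paasche price index uses current-period quantities as weights.
ΣP(Year 1)·Q(Year 1) = 26.63×24 + 10.09×123 = 639.12 + 1241.07 = 1880.19
ΣP(Year 0)·Q(Year 1) = 31.03×24 + 7.71×123 = 744.72 + 948.33 = 1693.05
Index = 1880.19 / 1693.05 × 100 = 111.0534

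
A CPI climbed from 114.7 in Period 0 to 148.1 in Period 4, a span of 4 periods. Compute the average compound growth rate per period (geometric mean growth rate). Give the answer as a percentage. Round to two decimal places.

6.60%

Growth factor = (148.1/114.7)^(1/4) = (1.291194)^(1/4) = 1.065977
Growth rate = 1.065977 − 1 = 0.065977 = 6.5977%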